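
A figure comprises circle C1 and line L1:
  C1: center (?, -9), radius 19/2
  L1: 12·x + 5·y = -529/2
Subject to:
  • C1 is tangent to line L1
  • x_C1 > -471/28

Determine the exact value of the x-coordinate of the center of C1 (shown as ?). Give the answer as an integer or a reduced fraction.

-8

1. [C1‖L1]  x_C1² + (439/12)x_C1 + 686/3 = 0  ⇒  x_C1 = -343/12 or -8
2. given x_C1 > -471/28: keep -8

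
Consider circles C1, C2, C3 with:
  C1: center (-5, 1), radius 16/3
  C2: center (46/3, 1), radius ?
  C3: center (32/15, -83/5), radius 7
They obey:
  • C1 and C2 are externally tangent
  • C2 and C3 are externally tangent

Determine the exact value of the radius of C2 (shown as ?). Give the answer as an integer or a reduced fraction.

15

1. [ext C1·C2]  r_C2² + (32/3)r_C2 − 385 = 0  ⇒  r_C2 = 15 (r>0 drops 1)
2. [ext C2·C3]  r_C2² + 14r_C2 − 435 = 0  ⇒  r_C2 = 15 (r>0 drops 1)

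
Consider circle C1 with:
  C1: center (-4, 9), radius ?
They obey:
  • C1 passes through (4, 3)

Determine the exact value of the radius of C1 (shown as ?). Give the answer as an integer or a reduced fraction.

1. [C1∋P]  r_C1² − 100 = 0  ⇒  r_C1 = 10 (r>0 drops 1)

10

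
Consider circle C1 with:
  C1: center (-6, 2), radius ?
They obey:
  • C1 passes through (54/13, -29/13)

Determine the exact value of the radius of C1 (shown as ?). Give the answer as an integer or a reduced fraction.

1. [C1∋P]  r_C1² − 121 = 0  ⇒  r_C1 = 11 (r>0 drops 1)

11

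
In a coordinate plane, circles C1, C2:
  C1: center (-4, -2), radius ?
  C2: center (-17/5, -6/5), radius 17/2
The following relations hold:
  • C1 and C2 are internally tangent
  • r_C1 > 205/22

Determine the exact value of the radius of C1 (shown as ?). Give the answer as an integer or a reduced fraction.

1. [int C1,C2]  r_C1² − 17r_C1 + 285/4 = 0  ⇒  r_C1 = 15/2 or 19/2
2. given r_C1 > 205/22: keep 19/2

19/2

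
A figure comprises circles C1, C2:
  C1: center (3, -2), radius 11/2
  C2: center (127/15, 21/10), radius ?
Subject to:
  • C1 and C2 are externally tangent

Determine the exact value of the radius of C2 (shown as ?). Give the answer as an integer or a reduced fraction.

4/3

1. [ext C1·C2]  r_C2² + 11r_C2 − 148/9 = 0  ⇒  r_C2 = 4/3 (r>0 drops 1)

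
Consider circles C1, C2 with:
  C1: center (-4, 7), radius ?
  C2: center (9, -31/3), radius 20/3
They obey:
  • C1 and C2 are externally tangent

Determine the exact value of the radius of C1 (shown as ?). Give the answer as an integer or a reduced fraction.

15

1. [ext C1·C2]  r_C1² + (40/3)r_C1 − 425 = 0  ⇒  r_C1 = 15 (r>0 drops 1)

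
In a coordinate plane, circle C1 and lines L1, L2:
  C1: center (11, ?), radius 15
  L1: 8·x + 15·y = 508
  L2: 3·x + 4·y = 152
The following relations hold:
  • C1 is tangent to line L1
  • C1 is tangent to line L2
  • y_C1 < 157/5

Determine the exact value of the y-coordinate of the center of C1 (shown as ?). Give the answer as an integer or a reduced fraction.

11

1. [C1‖L1]  y_C1² − 56y_C1 + 495 = 0  ⇒  y_C1 = 11 or 45
2. [C1‖L2]  y_C1² − (119/2)y_C1 + 1067/2 = 0  ⇒  y_C1 = 11 or 97/2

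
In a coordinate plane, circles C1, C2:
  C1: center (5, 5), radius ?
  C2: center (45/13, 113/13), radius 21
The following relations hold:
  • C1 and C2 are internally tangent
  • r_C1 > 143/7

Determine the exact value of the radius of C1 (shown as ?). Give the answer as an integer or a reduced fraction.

25

1. [int C1,C2]  r_C1² − 42r_C1 + 425 = 0  ⇒  r_C1 = 17 or 25
2. given r_C1 > 143/7: keep 25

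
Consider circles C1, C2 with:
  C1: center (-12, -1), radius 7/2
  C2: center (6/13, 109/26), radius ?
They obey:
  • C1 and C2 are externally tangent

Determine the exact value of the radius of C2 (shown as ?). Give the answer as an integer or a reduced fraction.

10

1. [ext C1·C2]  r_C2² + 7r_C2 − 170 = 0  ⇒  r_C2 = 10 (r>0 drops 1)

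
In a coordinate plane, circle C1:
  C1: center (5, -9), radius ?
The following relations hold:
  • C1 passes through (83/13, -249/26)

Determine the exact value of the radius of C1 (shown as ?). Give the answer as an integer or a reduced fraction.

1. [C1∋P]  r_C1² − 9/4 = 0  ⇒  r_C1 = 3/2 (r>0 drops 1)

3/2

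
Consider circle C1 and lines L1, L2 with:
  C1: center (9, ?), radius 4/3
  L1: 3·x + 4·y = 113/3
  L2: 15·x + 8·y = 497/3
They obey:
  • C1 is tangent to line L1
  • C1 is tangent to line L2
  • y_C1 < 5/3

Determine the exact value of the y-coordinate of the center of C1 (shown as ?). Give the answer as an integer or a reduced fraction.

1. [C1‖L1]  y_C1² − (16/3)y_C1 + 13/3 = 0  ⇒  y_C1 = 1 or 13/3
2. [C1‖L2]  y_C1² − (23/3)y_C1 + 20/3 = 0  ⇒  y_C1 = 1 or 20/3

1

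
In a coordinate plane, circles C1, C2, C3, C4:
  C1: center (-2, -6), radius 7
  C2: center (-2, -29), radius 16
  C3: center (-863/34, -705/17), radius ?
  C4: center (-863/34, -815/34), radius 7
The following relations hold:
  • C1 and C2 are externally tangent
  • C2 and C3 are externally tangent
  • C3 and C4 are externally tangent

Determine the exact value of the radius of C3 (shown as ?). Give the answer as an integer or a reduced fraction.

1. [ext C2·C3]  r_C3² + 32r_C3 − 1785/4 = 0  ⇒  r_C3 = 21/2 (r>0 drops 1)
2. [ext C3·C4]  r_C3² + 14r_C3 − 1029/4 = 0  ⇒  r_C3 = 21/2 (r>0 drops 1)

21/2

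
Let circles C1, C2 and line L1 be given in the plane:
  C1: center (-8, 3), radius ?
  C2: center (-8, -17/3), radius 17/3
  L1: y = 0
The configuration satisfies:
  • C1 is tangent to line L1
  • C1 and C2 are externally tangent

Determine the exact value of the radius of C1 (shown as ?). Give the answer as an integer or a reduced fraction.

3

1. [C1‖L1]  r_C1² − 9 = 0  ⇒  r_C1 = 3 (r>0 drops 1)
2. [ext C1·C2]  r_C1² + (34/3)r_C1 − 43 = 0  ⇒  r_C1 = 3 (r>0 drops 1)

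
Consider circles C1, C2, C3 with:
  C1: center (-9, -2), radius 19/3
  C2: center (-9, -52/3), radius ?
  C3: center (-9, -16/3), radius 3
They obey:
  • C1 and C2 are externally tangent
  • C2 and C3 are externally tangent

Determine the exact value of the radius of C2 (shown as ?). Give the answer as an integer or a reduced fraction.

9

1. [ext C1·C2]  r_C2² + (38/3)r_C2 − 195 = 0  ⇒  r_C2 = 9 (r>0 drops 1)
2. [ext C2·C3]  r_C2² + 6r_C2 − 135 = 0  ⇒  r_C2 = 9 (r>0 drops 1)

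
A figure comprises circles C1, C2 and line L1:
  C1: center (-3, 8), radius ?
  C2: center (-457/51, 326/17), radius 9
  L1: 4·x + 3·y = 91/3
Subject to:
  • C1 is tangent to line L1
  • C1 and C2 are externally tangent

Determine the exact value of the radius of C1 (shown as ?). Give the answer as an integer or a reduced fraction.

11/3

1. [C1‖L1]  r_C1² − 121/9 = 0  ⇒  r_C1 = 11/3 (r>0 drops 1)
2. [ext C1·C2]  r_C1² + 18r_C1 − 715/9 = 0  ⇒  r_C1 = 11/3 (r>0 drops 1)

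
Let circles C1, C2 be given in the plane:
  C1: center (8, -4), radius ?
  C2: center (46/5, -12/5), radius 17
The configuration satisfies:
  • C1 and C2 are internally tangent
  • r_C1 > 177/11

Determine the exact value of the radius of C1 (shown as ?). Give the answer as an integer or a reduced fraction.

19

1. [int C1,C2]  r_C1² − 34r_C1 + 285 = 0  ⇒  r_C1 = 15 or 19
2. given r_C1 > 177/11: keep 19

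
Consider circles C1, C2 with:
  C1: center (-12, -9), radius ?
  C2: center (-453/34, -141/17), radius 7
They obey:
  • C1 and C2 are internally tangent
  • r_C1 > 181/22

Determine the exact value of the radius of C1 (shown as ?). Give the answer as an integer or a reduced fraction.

17/2

1. [int C1,C2]  r_C1² − 14r_C1 + 187/4 = 0  ⇒  r_C1 = 11/2 or 17/2
2. given r_C1 > 181/22: keep 17/2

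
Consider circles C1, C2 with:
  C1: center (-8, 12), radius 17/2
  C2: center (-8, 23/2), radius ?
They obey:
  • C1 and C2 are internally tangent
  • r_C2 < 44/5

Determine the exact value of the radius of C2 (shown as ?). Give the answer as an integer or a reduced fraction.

8

1. [int C1,C2]  r_C2² − 17r_C2 + 72 = 0  ⇒  r_C2 = 8 or 9
2. given r_C2 < 44/5: keep 8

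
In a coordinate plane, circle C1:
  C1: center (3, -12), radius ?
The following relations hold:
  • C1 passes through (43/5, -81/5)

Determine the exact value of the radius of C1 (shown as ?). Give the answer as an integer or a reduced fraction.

7

1. [C1∋P]  r_C1² − 49 = 0  ⇒  r_C1 = 7 (r>0 drops 1)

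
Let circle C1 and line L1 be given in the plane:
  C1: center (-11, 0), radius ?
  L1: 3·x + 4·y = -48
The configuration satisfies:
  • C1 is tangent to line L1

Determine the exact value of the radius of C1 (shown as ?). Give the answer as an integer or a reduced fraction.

3

1. [C1‖L1]  r_C1² − 9 = 0  ⇒  r_C1 = 3 (r>0 drops 1)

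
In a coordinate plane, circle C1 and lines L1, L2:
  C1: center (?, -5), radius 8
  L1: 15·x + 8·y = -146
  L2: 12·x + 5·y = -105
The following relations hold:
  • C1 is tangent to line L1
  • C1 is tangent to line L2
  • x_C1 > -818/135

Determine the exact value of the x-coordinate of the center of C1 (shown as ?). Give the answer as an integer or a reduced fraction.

1. [C1‖L1]  x_C1² + (212/15)x_C1 − 484/15 = 0  ⇒  x_C1 = -242/15 or 2
2. [C1‖L2]  x_C1² + (40/3)x_C1 − 92/3 = 0  ⇒  x_C1 = -46/3 or 2

2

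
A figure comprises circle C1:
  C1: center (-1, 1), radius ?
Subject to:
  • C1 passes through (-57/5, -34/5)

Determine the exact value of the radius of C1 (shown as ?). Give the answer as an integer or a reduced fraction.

1. [C1∋P]  r_C1² − 169 = 0  ⇒  r_C1 = 13 (r>0 drops 1)

13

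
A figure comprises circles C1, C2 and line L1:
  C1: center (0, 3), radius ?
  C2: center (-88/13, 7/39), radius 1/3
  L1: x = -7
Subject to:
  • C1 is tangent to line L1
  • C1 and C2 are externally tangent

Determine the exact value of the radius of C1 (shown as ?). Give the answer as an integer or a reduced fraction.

7

1. [C1‖L1]  r_C1² − 49 = 0  ⇒  r_C1 = 7 (r>0 drops 1)
2. [ext C1·C2]  r_C1² + (2/3)r_C1 − 161/3 = 0  ⇒  r_C1 = 7 (r>0 drops 1)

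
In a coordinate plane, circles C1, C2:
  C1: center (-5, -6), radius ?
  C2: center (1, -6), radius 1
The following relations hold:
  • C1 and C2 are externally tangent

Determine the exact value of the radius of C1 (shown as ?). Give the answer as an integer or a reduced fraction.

1. [ext C1·C2]  r_C1² + 2r_C1 − 35 = 0  ⇒  r_C1 = 5 (r>0 drops 1)

5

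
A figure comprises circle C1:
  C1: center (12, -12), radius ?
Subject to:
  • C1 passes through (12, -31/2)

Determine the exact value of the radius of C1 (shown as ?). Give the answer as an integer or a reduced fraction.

7/2

1. [C1∋P]  r_C1² − 49/4 = 0  ⇒  r_C1 = 7/2 (r>0 drops 1)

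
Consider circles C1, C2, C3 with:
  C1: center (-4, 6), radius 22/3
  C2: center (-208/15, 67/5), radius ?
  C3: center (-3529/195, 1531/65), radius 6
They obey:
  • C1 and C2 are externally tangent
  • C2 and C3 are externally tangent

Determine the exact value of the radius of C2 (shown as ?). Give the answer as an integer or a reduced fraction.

1. [ext C1·C2]  r_C2² + (44/3)r_C2 − 295/3 = 0  ⇒  r_C2 = 5 (r>0 drops 1)
2. [ext C2·C3]  r_C2² + 12r_C2 − 85 = 0  ⇒  r_C2 = 5 (r>0 drops 1)

5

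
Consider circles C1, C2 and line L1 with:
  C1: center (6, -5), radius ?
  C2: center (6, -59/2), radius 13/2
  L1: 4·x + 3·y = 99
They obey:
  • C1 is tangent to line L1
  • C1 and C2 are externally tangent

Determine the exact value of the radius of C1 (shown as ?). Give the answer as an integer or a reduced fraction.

1. [C1‖L1]  r_C1² − 324 = 0  ⇒  r_C1 = 18 (r>0 drops 1)
2. [ext C1·C2]  r_C1² + 13r_C1 − 558 = 0  ⇒  r_C1 = 18 (r>0 drops 1)

18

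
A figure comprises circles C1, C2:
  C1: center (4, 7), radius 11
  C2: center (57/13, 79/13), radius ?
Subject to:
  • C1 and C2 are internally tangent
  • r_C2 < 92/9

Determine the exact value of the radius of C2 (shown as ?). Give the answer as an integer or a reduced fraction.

10

1. [int C1,C2]  r_C2² − 22r_C2 + 120 = 0  ⇒  r_C2 = 10 or 12
2. given r_C2 < 92/9: keep 10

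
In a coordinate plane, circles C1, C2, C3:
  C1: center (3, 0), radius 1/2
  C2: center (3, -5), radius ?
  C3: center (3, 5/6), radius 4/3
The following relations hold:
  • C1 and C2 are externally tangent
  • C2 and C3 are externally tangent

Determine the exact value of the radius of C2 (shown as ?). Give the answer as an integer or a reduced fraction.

1. [ext C1·C2]  r_C2² + 1r_C2 − 99/4 = 0  ⇒  r_C2 = 9/2 (r>0 drops 1)
2. [ext C2·C3]  r_C2² + (8/3)r_C2 − 129/4 = 0  ⇒  r_C2 = 9/2 (r>0 drops 1)

9/2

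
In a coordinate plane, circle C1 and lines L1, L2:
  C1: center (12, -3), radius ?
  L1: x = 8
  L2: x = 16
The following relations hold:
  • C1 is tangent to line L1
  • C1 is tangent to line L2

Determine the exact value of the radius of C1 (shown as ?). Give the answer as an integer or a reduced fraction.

1. [C1‖L1]  r_C1² − 16 = 0  ⇒  r_C1 = 4 (r>0 drops 1)
2. [C1‖L2]  r_C1² − 16 = 0  ⇒  r_C1 = 4 (r>0 drops 1)

4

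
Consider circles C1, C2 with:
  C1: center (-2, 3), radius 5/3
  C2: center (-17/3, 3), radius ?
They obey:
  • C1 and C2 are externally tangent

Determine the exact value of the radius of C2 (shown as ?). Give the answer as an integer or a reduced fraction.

1. [ext C1·C2]  r_C2² + (10/3)r_C2 − 32/3 = 0  ⇒  r_C2 = 2 (r>0 drops 1)

2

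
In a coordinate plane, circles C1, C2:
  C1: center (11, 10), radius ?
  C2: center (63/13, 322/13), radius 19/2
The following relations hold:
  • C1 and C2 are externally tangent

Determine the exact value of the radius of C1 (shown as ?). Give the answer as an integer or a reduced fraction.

1. [ext C1·C2]  r_C1² + 19r_C1 − 663/4 = 0  ⇒  r_C1 = 13/2 (r>0 drops 1)

13/2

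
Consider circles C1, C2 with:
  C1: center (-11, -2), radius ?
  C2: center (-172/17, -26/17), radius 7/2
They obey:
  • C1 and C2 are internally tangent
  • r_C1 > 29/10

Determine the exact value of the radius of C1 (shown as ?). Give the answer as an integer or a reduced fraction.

1. [int C1,C2]  r_C1² − 7r_C1 + 45/4 = 0  ⇒  r_C1 = 5/2 or 9/2
2. given r_C1 > 29/10: keep 9/2

9/2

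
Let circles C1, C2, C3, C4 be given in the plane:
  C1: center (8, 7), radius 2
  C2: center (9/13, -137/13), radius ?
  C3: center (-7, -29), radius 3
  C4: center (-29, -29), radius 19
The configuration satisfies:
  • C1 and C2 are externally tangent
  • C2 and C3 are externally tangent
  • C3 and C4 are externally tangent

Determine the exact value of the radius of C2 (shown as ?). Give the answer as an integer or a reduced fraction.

1. [ext C1·C2]  r_C2² + 4r_C2 − 357 = 0  ⇒  r_C2 = 17 (r>0 drops 1)
2. [ext C2·C3]  r_C2² + 6r_C2 − 391 = 0  ⇒  r_C2 = 17 (r>0 drops 1)

17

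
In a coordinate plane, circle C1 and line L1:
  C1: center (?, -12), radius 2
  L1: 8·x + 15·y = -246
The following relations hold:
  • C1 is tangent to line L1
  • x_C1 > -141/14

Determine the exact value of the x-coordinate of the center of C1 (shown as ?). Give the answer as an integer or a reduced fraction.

1. [C1‖L1]  x_C1² + (33/2)x_C1 + 50 = 0  ⇒  x_C1 = -25/2 or -4
2. given x_C1 > -141/14: keep -4

-4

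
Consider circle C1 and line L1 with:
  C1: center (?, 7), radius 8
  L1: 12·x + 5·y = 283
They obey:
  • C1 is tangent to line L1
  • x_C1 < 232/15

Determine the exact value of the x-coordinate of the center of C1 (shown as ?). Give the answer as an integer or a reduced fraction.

12

1. [C1‖L1]  x_C1² − (124/3)x_C1 + 352 = 0  ⇒  x_C1 = 12 or 88/3
2. given x_C1 < 232/15: keep 12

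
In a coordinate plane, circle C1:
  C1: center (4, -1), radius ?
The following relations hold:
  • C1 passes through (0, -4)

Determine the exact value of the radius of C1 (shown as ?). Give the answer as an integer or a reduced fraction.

5

1. [C1∋P]  r_C1² − 25 = 0  ⇒  r_C1 = 5 (r>0 drops 1)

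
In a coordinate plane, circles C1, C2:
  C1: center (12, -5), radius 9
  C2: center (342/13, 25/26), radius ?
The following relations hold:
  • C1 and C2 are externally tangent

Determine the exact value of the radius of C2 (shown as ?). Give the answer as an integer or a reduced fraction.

13/2

1. [ext C1·C2]  r_C2² + 18r_C2 − 637/4 = 0  ⇒  r_C2 = 13/2 (r>0 drops 1)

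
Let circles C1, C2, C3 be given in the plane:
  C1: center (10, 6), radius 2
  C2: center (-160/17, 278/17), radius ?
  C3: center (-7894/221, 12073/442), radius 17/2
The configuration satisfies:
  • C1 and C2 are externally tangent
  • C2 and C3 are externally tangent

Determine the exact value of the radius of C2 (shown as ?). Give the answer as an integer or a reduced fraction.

20

1. [ext C1·C2]  r_C2² + 4r_C2 − 480 = 0  ⇒  r_C2 = 20 (r>0 drops 1)
2. [ext C2·C3]  r_C2² + 17r_C2 − 740 = 0  ⇒  r_C2 = 20 (r>0 drops 1)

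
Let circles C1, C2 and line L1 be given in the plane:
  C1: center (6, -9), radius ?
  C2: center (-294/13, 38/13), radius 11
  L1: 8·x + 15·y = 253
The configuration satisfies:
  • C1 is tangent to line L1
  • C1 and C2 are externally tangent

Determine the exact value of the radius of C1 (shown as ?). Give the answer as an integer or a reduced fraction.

20

1. [C1‖L1]  r_C1² − 400 = 0  ⇒  r_C1 = 20 (r>0 drops 1)
2. [ext C1·C2]  r_C1² + 22r_C1 − 840 = 0  ⇒  r_C1 = 20 (r>0 drops 1)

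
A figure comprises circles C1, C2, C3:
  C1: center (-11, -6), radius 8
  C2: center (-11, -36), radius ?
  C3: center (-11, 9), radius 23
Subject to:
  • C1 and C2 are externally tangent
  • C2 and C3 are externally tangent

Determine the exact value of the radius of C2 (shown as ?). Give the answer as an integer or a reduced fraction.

22

1. [ext C1·C2]  r_C2² + 16r_C2 − 836 = 0  ⇒  r_C2 = 22 (r>0 drops 1)
2. [ext C2·C3]  r_C2² + 46r_C2 − 1496 = 0  ⇒  r_C2 = 22 (r>0 drops 1)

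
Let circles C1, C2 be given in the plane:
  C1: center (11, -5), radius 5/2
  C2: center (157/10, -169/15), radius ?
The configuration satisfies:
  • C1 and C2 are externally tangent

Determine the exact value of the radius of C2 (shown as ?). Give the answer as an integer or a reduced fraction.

16/3

1. [ext C1·C2]  r_C2² + 5r_C2 − 496/9 = 0  ⇒  r_C2 = 16/3 (r>0 drops 1)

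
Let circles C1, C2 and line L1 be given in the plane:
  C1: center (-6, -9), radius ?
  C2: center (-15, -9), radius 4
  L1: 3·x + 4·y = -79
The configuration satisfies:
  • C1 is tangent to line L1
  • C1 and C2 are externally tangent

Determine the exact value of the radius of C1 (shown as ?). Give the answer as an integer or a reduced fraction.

5

1. [C1‖L1]  r_C1² − 25 = 0  ⇒  r_C1 = 5 (r>0 drops 1)
2. [ext C1·C2]  r_C1² + 8r_C1 − 65 = 0  ⇒  r_C1 = 5 (r>0 drops 1)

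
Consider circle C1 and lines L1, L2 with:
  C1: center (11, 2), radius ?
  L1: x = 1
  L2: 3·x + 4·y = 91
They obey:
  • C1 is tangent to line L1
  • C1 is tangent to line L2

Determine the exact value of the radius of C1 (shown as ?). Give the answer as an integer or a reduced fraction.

10

1. [C1‖L1]  r_C1² − 100 = 0  ⇒  r_C1 = 10 (r>0 drops 1)
2. [C1‖L2]  r_C1² − 100 = 0  ⇒  r_C1 = 10 (r>0 drops 1)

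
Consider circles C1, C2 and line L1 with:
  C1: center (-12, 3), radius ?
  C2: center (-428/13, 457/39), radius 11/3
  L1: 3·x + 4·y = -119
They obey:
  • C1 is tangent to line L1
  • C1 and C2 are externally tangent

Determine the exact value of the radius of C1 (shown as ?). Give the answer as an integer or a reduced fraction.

1. [C1‖L1]  r_C1² − 361 = 0  ⇒  r_C1 = 19 (r>0 drops 1)
2. [ext C1·C2]  r_C1² + (22/3)r_C1 − 1501/3 = 0  ⇒  r_C1 = 19 (r>0 drops 1)

19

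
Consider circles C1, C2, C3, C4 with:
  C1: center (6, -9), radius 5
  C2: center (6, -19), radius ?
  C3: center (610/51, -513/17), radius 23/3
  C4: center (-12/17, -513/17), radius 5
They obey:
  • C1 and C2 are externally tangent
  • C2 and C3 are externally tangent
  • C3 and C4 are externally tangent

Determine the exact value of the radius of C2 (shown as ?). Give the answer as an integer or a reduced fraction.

1. [ext C1·C2]  r_C2² + 10r_C2 − 75 = 0  ⇒  r_C2 = 5 (r>0 drops 1)
2. [ext C2·C3]  r_C2² + (46/3)r_C2 − 305/3 = 0  ⇒  r_C2 = 5 (r>0 drops 1)

5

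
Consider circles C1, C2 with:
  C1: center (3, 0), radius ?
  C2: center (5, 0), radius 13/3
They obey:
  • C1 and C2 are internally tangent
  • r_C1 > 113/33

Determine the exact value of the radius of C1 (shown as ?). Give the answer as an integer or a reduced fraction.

19/3

1. [int C1,C2]  r_C1² − (26/3)r_C1 + 133/9 = 0  ⇒  r_C1 = 7/3 or 19/3
2. given r_C1 > 113/33: keep 19/3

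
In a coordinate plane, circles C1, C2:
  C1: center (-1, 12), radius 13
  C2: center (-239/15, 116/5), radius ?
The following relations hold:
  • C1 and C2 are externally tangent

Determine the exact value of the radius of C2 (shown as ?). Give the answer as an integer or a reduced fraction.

17/3

1. [ext C1·C2]  r_C2² + 26r_C2 − 1615/9 = 0  ⇒  r_C2 = 17/3 (r>0 drops 1)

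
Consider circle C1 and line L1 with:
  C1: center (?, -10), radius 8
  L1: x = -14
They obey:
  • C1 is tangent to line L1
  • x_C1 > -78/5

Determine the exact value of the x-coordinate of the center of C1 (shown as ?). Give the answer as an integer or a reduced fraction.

-6

1. [C1‖L1]  x_C1² + 28x_C1 + 132 = 0  ⇒  x_C1 = -22 or -6
2. given x_C1 > -78/5: keep -6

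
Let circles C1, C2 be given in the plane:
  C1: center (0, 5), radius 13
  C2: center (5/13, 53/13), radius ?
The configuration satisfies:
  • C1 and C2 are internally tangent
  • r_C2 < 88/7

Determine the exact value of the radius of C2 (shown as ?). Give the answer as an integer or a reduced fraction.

1. [int C1,C2]  r_C2² − 26r_C2 + 168 = 0  ⇒  r_C2 = 12 or 14
2. given r_C2 < 88/7: keep 12

12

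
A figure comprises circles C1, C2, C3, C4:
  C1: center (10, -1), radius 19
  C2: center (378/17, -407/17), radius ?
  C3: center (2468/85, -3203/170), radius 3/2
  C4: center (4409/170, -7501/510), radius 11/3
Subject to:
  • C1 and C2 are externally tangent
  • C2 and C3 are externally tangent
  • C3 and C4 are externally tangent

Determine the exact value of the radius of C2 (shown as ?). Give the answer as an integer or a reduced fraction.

7

1. [ext C1·C2]  r_C2² + 38r_C2 − 315 = 0  ⇒  r_C2 = 7 (r>0 drops 1)
2. [ext C2·C3]  r_C2² + 3r_C2 − 70 = 0  ⇒  r_C2 = 7 (r>0 drops 1)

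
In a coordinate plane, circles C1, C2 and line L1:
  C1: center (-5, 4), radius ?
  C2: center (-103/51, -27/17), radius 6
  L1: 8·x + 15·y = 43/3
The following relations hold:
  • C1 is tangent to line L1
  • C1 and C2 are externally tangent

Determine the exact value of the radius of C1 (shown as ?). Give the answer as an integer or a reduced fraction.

1/3

1. [C1‖L1]  r_C1² − 1/9 = 0  ⇒  r_C1 = 1/3 (r>0 drops 1)
2. [ext C1·C2]  r_C1² + 12r_C1 − 37/9 = 0  ⇒  r_C1 = 1/3 (r>0 drops 1)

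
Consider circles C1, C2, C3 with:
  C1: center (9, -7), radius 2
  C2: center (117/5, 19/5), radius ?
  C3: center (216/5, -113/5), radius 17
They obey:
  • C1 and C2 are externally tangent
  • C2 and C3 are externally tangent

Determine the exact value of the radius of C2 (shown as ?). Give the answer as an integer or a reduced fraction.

1. [ext C1·C2]  r_C2² + 4r_C2 − 320 = 0  ⇒  r_C2 = 16 (r>0 drops 1)
2. [ext C2·C3]  r_C2² + 34r_C2 − 800 = 0  ⇒  r_C2 = 16 (r>0 drops 1)

16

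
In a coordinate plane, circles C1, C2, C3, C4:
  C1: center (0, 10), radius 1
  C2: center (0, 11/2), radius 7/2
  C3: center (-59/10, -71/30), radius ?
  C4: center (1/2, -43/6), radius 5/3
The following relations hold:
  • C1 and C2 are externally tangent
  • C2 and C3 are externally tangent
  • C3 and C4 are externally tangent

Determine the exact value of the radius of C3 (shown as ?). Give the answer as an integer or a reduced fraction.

19/3

1. [ext C2·C3]  r_C3² + 7r_C3 − 760/9 = 0  ⇒  r_C3 = 19/3 (r>0 drops 1)
2. [ext C3·C4]  r_C3² + (10/3)r_C3 − 551/9 = 0  ⇒  r_C3 = 19/3 (r>0 drops 1)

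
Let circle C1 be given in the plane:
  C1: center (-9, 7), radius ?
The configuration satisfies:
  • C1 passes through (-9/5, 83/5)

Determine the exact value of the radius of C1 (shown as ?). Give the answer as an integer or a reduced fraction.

1. [C1∋P]  r_C1² − 144 = 0  ⇒  r_C1 = 12 (r>0 drops 1)

12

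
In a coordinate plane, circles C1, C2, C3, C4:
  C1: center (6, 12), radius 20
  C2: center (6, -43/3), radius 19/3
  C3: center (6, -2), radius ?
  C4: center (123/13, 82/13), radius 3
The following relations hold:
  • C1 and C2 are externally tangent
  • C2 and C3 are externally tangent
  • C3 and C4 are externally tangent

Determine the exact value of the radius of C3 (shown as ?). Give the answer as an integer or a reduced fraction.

6

1. [ext C2·C3]  r_C3² + (38/3)r_C3 − 112 = 0  ⇒  r_C3 = 6 (r>0 drops 1)
2. [ext C3·C4]  r_C3² + 6r_C3 − 72 = 0  ⇒  r_C3 = 6 (r>0 drops 1)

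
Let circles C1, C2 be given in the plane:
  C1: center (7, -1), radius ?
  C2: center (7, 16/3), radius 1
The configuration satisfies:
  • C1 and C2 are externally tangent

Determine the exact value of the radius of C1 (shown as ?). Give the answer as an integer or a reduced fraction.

16/3

1. [ext C1·C2]  r_C1² + 2r_C1 − 352/9 = 0  ⇒  r_C1 = 16/3 (r>0 drops 1)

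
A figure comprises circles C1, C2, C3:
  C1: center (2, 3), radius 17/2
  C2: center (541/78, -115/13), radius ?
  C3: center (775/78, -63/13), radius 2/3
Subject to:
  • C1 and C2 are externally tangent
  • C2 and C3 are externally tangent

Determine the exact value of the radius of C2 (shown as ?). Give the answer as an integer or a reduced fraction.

1. [ext C1·C2]  r_C2² + 17r_C2 − 832/9 = 0  ⇒  r_C2 = 13/3 (r>0 drops 1)
2. [ext C2·C3]  r_C2² + (4/3)r_C2 − 221/9 = 0  ⇒  r_C2 = 13/3 (r>0 drops 1)

13/3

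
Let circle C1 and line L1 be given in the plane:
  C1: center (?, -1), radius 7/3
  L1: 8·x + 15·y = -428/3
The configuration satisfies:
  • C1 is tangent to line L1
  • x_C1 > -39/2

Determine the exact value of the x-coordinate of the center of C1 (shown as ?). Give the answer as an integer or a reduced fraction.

-11

1. [C1‖L1]  x_C1² + (383/12)x_C1 + 2761/12 = 0  ⇒  x_C1 = -251/12 or -11
2. given x_C1 > -39/2: keep -11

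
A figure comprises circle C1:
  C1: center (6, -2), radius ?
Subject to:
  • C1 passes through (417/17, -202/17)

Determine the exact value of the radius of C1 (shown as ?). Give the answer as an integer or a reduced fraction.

21

1. [C1∋P]  r_C1² − 441 = 0  ⇒  r_C1 = 21 (r>0 drops 1)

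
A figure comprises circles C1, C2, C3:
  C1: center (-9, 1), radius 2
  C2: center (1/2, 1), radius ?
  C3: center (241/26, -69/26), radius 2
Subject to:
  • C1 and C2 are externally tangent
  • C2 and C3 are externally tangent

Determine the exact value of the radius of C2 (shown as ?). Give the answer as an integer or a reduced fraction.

15/2

1. [ext C1·C2]  r_C2² + 4r_C2 − 345/4 = 0  ⇒  r_C2 = 15/2 (r>0 drops 1)
2. [ext C2·C3]  r_C2² + 4r_C2 − 345/4 = 0  ⇒  r_C2 = 15/2 (r>0 drops 1)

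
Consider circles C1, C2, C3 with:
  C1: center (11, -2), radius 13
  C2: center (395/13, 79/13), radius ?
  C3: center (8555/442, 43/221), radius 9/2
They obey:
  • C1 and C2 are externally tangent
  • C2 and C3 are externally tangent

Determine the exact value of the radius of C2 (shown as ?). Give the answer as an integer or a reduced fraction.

8

1. [ext C1·C2]  r_C2² + 26r_C2 − 272 = 0  ⇒  r_C2 = 8 (r>0 drops 1)
2. [ext C2·C3]  r_C2² + 9r_C2 − 136 = 0  ⇒  r_C2 = 8 (r>0 drops 1)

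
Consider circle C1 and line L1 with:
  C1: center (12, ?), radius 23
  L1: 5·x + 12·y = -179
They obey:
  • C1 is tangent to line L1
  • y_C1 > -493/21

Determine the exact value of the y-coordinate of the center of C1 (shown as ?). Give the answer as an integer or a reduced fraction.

1. [C1‖L1]  y_C1² + (239/6)y_C1 − 1345/6 = 0  ⇒  y_C1 = -269/6 or 5
2. given y_C1 > -493/21: keep 5

5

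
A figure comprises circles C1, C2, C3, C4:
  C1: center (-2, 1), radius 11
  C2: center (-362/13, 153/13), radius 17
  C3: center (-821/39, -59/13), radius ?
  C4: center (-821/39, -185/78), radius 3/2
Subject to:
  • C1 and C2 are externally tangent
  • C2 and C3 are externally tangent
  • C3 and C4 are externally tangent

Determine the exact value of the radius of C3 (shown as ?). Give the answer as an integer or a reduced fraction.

2/3

1. [ext C2·C3]  r_C3² + 34r_C3 − 208/9 = 0  ⇒  r_C3 = 2/3 (r>0 drops 1)
2. [ext C3·C4]  r_C3² + 3r_C3 − 22/9 = 0  ⇒  r_C3 = 2/3 (r>0 drops 1)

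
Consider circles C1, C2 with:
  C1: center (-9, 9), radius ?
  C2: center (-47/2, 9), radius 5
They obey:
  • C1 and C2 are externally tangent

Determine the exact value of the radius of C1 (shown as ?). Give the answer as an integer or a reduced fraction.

1. [ext C1·C2]  r_C1² + 10r_C1 − 741/4 = 0  ⇒  r_C1 = 19/2 (r>0 drops 1)

19/2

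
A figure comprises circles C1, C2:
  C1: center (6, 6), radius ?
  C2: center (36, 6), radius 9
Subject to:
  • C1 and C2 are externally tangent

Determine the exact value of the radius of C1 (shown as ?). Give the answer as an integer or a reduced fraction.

1. [ext C1·C2]  r_C1² + 18r_C1 − 819 = 0  ⇒  r_C1 = 21 (r>0 drops 1)

21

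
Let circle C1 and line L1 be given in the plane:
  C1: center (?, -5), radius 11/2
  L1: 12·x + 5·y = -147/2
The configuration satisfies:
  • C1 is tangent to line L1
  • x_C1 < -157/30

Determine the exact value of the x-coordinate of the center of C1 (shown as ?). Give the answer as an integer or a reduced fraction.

-10

1. [C1‖L1]  x_C1² + (97/12)x_C1 − 115/6 = 0  ⇒  x_C1 = -10 or 23/12
2. given x_C1 < -157/30: keep -10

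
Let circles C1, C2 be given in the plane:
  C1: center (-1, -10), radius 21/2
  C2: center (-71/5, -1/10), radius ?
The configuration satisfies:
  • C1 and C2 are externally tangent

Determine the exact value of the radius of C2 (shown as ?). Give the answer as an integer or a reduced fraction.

6

1. [ext C1·C2]  r_C2² + 21r_C2 − 162 = 0  ⇒  r_C2 = 6 (r>0 drops 1)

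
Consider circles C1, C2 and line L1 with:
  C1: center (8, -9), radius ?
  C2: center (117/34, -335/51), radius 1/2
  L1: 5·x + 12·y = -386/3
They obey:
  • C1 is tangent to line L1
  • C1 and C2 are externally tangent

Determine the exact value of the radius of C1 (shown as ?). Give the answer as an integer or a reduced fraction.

14/3

1. [C1‖L1]  r_C1² − 196/9 = 0  ⇒  r_C1 = 14/3 (r>0 drops 1)
2. [ext C1·C2]  r_C1² + 1r_C1 − 238/9 = 0  ⇒  r_C1 = 14/3 (r>0 drops 1)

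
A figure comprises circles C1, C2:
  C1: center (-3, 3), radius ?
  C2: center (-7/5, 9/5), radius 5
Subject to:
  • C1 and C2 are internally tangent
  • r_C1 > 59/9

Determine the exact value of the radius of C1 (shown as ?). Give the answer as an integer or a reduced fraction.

1. [int C1,C2]  r_C1² − 10r_C1 + 21 = 0  ⇒  r_C1 = 3 or 7
2. given r_C1 > 59/9: keep 7

7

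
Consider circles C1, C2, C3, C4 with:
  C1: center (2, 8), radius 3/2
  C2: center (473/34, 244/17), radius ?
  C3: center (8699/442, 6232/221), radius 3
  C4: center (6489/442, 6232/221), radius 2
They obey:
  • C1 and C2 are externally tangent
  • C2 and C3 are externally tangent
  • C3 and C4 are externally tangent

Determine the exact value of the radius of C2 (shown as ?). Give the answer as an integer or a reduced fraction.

1. [ext C1·C2]  r_C2² + 3r_C2 − 180 = 0  ⇒  r_C2 = 12 (r>0 drops 1)
2. [ext C2·C3]  r_C2² + 6r_C2 − 216 = 0  ⇒  r_C2 = 12 (r>0 drops 1)

12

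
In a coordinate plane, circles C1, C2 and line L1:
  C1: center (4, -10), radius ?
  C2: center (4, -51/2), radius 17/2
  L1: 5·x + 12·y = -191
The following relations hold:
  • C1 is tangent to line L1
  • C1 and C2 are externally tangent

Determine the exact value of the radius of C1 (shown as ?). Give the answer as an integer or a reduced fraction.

1. [C1‖L1]  r_C1² − 49 = 0  ⇒  r_C1 = 7 (r>0 drops 1)
2. [ext C1·C2]  r_C1² + 17r_C1 − 168 = 0  ⇒  r_C1 = 7 (r>0 drops 1)

7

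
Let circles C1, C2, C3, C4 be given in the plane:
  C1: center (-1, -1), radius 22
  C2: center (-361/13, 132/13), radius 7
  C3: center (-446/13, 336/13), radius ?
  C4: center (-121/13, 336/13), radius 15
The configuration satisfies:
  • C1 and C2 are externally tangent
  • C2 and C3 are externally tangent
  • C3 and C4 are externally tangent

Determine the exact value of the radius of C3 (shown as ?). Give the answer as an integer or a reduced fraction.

10

1. [ext C2·C3]  r_C3² + 14r_C3 − 240 = 0  ⇒  r_C3 = 10 (r>0 drops 1)
2. [ext C3·C4]  r_C3² + 30r_C3 − 400 = 0  ⇒  r_C3 = 10 (r>0 drops 1)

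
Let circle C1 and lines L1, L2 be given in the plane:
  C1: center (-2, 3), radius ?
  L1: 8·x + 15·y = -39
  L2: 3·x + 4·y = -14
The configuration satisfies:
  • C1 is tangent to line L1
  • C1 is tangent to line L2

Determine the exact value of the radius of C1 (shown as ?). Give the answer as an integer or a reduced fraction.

1. [C1‖L1]  r_C1² − 16 = 0  ⇒  r_C1 = 4 (r>0 drops 1)
2. [C1‖L2]  r_C1² − 16 = 0  ⇒  r_C1 = 4 (r>0 drops 1)

4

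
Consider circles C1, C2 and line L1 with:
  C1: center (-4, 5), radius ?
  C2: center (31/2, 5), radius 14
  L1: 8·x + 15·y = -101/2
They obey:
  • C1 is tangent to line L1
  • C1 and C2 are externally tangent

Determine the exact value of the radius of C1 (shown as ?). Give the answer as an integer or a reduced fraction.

11/2

1. [C1‖L1]  r_C1² − 121/4 = 0  ⇒  r_C1 = 11/2 (r>0 drops 1)
2. [ext C1·C2]  r_C1² + 28r_C1 − 737/4 = 0  ⇒  r_C1 = 11/2 (r>0 drops 1)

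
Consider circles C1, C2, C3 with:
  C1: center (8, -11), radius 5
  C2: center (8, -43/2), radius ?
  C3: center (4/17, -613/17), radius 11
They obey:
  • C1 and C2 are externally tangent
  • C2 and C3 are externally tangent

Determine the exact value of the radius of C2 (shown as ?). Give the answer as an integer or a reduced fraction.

1. [ext C1·C2]  r_C2² + 10r_C2 − 341/4 = 0  ⇒  r_C2 = 11/2 (r>0 drops 1)
2. [ext C2·C3]  r_C2² + 22r_C2 − 605/4 = 0  ⇒  r_C2 = 11/2 (r>0 drops 1)

11/2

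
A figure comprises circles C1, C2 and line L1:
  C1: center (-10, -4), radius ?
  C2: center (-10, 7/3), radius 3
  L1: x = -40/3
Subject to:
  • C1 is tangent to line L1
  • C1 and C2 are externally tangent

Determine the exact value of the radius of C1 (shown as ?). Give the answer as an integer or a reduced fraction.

10/3

1. [C1‖L1]  r_C1² − 100/9 = 0  ⇒  r_C1 = 10/3 (r>0 drops 1)
2. [ext C1·C2]  r_C1² + 6r_C1 − 280/9 = 0  ⇒  r_C1 = 10/3 (r>0 drops 1)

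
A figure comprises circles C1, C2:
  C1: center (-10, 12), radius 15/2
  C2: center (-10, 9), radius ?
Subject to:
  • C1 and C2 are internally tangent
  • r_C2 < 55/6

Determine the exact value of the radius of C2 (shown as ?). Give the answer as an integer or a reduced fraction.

9/2

1. [int C1,C2]  r_C2² − 15r_C2 + 189/4 = 0  ⇒  r_C2 = 9/2 or 21/2
2. given r_C2 < 55/6: keep 9/2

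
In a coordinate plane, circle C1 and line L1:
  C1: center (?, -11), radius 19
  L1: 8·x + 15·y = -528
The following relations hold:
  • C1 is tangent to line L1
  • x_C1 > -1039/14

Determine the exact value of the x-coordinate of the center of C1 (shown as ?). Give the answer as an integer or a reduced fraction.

-5

1. [C1‖L1]  x_C1² + (363/4)x_C1 + 1715/4 = 0  ⇒  x_C1 = -343/4 or -5
2. given x_C1 > -1039/14: keep -5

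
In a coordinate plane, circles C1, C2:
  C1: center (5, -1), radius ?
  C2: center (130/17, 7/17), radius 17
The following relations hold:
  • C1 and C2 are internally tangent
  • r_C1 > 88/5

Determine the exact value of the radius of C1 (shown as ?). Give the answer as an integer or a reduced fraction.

20

1. [int C1,C2]  r_C1² − 34r_C1 + 280 = 0  ⇒  r_C1 = 14 or 20
2. given r_C1 > 88/5: keep 20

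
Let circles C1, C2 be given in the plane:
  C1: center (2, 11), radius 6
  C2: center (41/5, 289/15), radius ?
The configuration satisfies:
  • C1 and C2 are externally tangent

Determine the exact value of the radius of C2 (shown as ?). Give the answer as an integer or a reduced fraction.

13/3

1. [ext C1·C2]  r_C2² + 12r_C2 − 637/9 = 0  ⇒  r_C2 = 13/3 (r>0 drops 1)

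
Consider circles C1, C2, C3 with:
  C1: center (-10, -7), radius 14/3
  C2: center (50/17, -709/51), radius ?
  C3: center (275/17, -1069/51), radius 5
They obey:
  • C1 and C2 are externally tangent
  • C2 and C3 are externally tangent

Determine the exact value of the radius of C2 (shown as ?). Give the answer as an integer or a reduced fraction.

1. [ext C1·C2]  r_C2² + (28/3)r_C2 − 580/3 = 0  ⇒  r_C2 = 10 (r>0 drops 1)
2. [ext C2·C3]  r_C2² + 10r_C2 − 200 = 0  ⇒  r_C2 = 10 (r>0 drops 1)

10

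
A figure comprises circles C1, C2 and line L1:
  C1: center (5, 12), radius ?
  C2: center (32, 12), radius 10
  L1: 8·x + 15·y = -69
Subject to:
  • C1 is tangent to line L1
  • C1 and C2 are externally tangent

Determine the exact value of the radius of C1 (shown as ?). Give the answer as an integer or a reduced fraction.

1. [C1‖L1]  r_C1² − 289 = 0  ⇒  r_C1 = 17 (r>0 drops 1)
2. [ext C1·C2]  r_C1² + 20r_C1 − 629 = 0  ⇒  r_C1 = 17 (r>0 drops 1)

17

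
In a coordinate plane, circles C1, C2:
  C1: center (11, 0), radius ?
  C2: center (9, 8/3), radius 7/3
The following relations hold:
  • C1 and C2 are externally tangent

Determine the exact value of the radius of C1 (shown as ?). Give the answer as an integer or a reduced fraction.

1

1. [ext C1·C2]  r_C1² + (14/3)r_C1 − 17/3 = 0  ⇒  r_C1 = 1 (r>0 drops 1)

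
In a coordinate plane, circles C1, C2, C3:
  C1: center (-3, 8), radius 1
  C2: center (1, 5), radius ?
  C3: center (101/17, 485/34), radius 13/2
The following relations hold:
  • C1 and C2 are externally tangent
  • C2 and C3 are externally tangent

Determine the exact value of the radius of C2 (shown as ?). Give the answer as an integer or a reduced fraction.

1. [ext C1·C2]  r_C2² + 2r_C2 − 24 = 0  ⇒  r_C2 = 4 (r>0 drops 1)
2. [ext C2·C3]  r_C2² + 13r_C2 − 68 = 0  ⇒  r_C2 = 4 (r>0 drops 1)

4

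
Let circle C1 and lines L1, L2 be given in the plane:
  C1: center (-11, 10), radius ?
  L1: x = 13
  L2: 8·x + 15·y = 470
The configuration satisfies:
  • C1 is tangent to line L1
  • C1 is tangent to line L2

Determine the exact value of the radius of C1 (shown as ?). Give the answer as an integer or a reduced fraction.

1. [C1‖L1]  r_C1² − 576 = 0  ⇒  r_C1 = 24 (r>0 drops 1)
2. [C1‖L2]  r_C1² − 576 = 0  ⇒  r_C1 = 24 (r>0 drops 1)

24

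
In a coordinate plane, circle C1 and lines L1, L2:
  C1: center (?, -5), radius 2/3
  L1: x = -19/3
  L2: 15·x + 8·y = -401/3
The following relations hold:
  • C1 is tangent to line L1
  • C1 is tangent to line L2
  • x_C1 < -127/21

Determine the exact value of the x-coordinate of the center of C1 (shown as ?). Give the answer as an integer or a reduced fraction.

-7

1. [C1‖L1]  x_C1² + (38/3)x_C1 + 119/3 = 0  ⇒  x_C1 = -7 or -17/3
2. [C1‖L2]  x_C1² + (562/45)x_C1 + 1729/45 = 0  ⇒  x_C1 = -7 or -247/45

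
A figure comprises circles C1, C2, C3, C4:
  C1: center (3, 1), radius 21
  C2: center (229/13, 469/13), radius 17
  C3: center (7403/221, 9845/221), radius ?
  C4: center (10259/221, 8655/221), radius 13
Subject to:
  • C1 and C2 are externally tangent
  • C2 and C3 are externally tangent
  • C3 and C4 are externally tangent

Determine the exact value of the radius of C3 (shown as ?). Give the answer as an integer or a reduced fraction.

1. [ext C2·C3]  r_C3² + 34r_C3 − 35 = 0  ⇒  r_C3 = 1 (r>0 drops 1)
2. [ext C3·C4]  r_C3² + 26r_C3 − 27 = 0  ⇒  r_C3 = 1 (r>0 drops 1)

1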